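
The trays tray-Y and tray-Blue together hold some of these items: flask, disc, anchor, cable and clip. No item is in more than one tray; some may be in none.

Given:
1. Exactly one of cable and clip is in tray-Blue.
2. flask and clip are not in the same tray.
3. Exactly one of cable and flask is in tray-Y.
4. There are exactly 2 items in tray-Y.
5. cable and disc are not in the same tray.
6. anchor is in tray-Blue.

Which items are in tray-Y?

tray-Y = {disc, flask}

From (6): anchor ∈ tray-Blue.
Suppose flask ∉ tray-Y: no assignment then satisfies all the clues, so flask ∈ tray-Y.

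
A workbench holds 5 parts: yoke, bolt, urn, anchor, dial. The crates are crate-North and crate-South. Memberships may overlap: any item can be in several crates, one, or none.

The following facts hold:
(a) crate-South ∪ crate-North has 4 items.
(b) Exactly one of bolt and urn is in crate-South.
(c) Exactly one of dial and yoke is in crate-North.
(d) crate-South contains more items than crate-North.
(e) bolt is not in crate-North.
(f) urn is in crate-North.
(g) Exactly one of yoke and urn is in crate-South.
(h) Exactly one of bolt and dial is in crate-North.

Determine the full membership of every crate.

crate-North = {dial, urn}; crate-South = {bolt, dial, yoke}

From (e): bolt ∉ crate-North.
From (f): urn ∈ crate-North.
(h) (exactly one): dial ∈ crate-North.
(c) (exactly one): yoke ∉ crate-North.
Suppose yoke ∉ crate-South: no assignment then satisfies all the clues, so yoke ∈ crate-South.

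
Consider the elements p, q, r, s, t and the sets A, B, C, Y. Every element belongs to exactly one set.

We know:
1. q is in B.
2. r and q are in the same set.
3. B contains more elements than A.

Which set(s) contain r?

r: B

From (1): q ∈ B.
(2): r matches q: r ∉ A.
(2): r matches q: r ∈ B.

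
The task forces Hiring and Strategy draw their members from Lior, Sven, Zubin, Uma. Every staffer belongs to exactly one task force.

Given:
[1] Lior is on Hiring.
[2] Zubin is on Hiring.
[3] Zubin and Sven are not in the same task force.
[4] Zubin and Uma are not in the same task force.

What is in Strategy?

Strategy = {Sven, Uma}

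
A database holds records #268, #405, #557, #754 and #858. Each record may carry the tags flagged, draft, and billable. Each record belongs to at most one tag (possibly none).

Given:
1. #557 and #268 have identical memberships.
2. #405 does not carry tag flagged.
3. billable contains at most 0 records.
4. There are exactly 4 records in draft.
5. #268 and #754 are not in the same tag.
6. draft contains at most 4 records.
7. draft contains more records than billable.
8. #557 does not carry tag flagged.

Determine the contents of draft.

draft = {#268, #405, #557, #858}

From (2): #405 ∉ flagged.
From (8): #557 ∉ flagged.
(1): #268 matches #557: #268 ∉ flagged.
(3): billable already has 0, so the rest are out.
Suppose #268 ∉ draft: no assignment then satisfies all the clues, so #268 ∈ draft.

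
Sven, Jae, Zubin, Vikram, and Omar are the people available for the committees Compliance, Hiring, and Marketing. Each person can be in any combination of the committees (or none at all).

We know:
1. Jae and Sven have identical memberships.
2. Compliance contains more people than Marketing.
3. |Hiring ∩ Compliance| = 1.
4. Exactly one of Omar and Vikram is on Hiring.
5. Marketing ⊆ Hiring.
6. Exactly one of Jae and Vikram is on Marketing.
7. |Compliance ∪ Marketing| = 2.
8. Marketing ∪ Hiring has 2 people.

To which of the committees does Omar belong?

Omar: Compliance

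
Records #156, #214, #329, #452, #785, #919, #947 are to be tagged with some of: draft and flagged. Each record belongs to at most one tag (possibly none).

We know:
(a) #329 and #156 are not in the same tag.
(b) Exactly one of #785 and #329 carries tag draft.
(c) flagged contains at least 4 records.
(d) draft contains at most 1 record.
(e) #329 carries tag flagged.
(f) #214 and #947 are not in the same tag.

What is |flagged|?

4

From (e): #329 ∈ flagged.
(a): #156 ∉ flagged.
(b) (exactly one): #785 ∈ draft.
(d): draft already has 1, so the rest are out.
Suppose #452 ∉ flagged: no assignment then satisfies all the clues, so #452 ∈ flagged.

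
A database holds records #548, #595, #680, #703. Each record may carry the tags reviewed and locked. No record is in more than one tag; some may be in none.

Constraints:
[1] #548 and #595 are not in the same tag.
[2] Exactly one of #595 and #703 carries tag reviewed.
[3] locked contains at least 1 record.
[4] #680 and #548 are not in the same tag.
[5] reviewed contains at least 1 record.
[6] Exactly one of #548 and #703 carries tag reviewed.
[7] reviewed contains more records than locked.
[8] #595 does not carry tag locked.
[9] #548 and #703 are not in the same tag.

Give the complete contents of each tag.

reviewed = {#680, #703}; locked = {#548}

From (8): #595 ∉ locked.
Suppose #548 ∈ reviewed: no assignment then satisfies all the clues, so #548 ∉ reviewed.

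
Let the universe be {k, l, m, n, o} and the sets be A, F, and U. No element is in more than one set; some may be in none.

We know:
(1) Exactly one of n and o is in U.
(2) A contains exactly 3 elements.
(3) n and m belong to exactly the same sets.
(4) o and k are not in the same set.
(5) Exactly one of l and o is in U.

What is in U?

U = {o}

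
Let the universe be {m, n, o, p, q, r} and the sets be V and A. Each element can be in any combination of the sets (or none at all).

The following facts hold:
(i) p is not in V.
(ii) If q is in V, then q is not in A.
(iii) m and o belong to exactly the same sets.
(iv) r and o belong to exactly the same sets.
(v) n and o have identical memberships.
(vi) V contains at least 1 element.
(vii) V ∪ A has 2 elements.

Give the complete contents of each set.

From (i): p ∉ V.
Suppose m ∈ V: no assignment then satisfies all the clues, so m ∉ V.

V = {q}; A = {p}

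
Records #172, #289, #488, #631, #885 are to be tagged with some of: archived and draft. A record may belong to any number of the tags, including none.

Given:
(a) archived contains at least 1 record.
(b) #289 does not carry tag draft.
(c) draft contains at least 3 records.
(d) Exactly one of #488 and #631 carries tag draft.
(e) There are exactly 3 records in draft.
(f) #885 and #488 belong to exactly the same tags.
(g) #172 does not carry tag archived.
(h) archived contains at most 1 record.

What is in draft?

draft = {#172, #488, #885}

From (b): #289 ∉ draft.
From (g): #172 ∉ archived.
Suppose #172 ∉ draft: no assignment then satisfies all the clues, so #172 ∈ draft.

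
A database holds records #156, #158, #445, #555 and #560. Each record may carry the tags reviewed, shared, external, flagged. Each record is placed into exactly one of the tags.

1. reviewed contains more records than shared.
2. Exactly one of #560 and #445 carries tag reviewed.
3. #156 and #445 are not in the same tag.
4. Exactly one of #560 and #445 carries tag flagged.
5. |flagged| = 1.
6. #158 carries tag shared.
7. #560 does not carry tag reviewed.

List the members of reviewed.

reviewed = {#445, #555}

From (6): #158 ∈ shared.
From (7): #560 ∉ reviewed.
(2) (exactly one): #445 ∈ reviewed.
(3): #156 ∉ reviewed.
(4) (exactly one): #560 ∈ flagged.
(5): flagged already has 1, so the rest are out.
Suppose #555 ∉ reviewed: no assignment then satisfies all the clues, so #555 ∈ reviewed.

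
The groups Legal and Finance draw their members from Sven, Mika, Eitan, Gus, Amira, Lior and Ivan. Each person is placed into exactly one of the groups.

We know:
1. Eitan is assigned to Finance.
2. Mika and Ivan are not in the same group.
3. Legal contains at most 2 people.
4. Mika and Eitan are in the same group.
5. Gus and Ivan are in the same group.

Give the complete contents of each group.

Legal = {Gus, Ivan}; Finance = {Amira, Eitan, Lior, Mika, Sven}

From (1): Eitan ∈ Finance.
(4): Mika matches Eitan: Mika ∉ Legal.
(4): Mika matches Eitan: Mika ∈ Finance.
(2): Ivan ∉ Finance.
(5): Gus matches Ivan: Gus ∉ Finance.
Only one group left: Gus ∈ Legal.
Only one group left: Ivan ∈ Legal.
(3): Legal already has 2, so the rest are out.
Only one group left: Sven ∈ Finance.
Only one group left: Amira ∈ Finance.
Only one group left: Lior ∈ Finance.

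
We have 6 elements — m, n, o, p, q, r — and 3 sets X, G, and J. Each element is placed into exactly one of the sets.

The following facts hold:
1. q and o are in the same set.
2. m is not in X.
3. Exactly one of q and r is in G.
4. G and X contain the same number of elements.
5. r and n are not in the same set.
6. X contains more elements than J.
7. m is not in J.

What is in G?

G = {m, p, r}

From (2): m ∉ X.
From (7): m ∉ J.
Only one set left: m ∈ G.
Suppose n ∈ G: no assignment then satisfies all the clues, so n ∉ G.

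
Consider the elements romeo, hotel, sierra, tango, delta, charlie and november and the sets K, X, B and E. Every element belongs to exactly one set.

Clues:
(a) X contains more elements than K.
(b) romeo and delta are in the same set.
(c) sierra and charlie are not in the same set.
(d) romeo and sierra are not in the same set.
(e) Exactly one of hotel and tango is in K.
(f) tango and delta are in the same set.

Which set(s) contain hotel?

hotel: K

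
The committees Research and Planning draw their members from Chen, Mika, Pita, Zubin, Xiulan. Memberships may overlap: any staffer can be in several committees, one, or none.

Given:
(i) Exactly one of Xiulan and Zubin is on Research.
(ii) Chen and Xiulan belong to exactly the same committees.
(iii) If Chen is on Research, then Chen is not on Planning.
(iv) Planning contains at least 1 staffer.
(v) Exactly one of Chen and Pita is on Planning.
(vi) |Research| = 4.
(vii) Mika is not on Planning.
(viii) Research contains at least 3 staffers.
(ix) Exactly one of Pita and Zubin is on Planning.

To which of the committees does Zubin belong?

Zubin: none

From (vii): Mika ∉ Planning.
Suppose Zubin ∈ Research: no assignment then satisfies all the clues, so Zubin ∉ Research.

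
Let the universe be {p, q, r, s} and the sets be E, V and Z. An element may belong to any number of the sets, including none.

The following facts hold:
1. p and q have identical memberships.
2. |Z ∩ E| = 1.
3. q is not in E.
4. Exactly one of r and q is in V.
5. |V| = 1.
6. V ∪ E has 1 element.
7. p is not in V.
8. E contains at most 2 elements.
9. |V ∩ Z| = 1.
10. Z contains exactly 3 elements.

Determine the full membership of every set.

From (3): q ∉ E.
From (7): p ∉ V.
(1): p matches q: p ∉ E.
(1): q matches p: q ∉ V.
(4) (exactly one): r ∈ V.
(5): V already has 1, so the rest are out.
Suppose p ∉ Z: no assignment then satisfies all the clues, so p ∈ Z.

E = {r}; V = {r}; Z = {p, q, r}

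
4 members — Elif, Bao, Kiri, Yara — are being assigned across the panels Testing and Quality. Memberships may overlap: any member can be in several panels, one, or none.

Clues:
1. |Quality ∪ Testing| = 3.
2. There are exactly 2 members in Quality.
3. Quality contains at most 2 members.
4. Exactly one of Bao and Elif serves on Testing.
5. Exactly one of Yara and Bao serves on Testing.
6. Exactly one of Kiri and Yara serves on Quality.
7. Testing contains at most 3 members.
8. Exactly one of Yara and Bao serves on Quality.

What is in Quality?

Quality = {Elif, Yara}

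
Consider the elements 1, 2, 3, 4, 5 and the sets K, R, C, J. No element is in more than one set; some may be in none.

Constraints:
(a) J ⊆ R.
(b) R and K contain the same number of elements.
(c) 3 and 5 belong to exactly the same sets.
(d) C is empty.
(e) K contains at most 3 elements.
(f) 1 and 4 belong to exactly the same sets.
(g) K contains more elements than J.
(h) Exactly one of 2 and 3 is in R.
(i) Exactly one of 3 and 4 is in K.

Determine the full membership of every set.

(d): C already has 0, so the rest are out.
Suppose 1 ∉ K: no assignment then satisfies all the clues, so 1 ∈ K.

K = {1, 4}; R = {3, 5}; C = {}; J = {}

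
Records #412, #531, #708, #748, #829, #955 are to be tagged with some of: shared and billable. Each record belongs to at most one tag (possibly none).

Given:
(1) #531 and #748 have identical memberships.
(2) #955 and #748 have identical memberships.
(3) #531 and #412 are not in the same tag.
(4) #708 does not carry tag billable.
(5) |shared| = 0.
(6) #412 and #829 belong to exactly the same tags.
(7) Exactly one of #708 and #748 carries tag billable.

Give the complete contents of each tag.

shared = {}; billable = {#531, #748, #955}

From (4): #708 ∉ billable.
(5): shared already has 0, so the rest are out.
(7) (exactly one): #748 ∈ billable.
(1): #531 matches #748: #531 ∈ billable.
(2): #955 matches #748: #955 ∈ billable.
(3): #412 ∉ billable.
(6): #829 matches #412: #829 ∉ billable.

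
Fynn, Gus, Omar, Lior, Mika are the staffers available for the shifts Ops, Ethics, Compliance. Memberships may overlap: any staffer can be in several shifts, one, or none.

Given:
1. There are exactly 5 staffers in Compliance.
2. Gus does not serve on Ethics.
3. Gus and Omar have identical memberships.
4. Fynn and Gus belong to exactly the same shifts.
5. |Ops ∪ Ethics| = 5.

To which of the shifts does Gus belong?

Gus: Compliance, Ops

From (2): Gus ∉ Ethics.
(1): only 5 candidates remain for Compliance, so all are in.
(3): Omar matches Gus: Omar ∉ Ethics.
(4): Fynn matches Gus: Fynn ∉ Ethics.
Suppose Gus ∉ Ops: no assignment then satisfies all the clues, so Gus ∈ Ops.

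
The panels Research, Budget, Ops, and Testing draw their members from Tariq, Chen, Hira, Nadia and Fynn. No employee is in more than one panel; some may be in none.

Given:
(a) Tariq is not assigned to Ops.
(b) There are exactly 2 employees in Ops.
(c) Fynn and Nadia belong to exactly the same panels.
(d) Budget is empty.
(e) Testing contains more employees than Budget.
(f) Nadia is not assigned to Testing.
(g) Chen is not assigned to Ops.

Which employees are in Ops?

Ops = {Fynn, Nadia}

From (a): Tariq ∉ Ops.
From (f): Nadia ∉ Testing.
From (g): Chen ∉ Ops.
(c): Fynn matches Nadia: Fynn ∉ Testing.
(d): Budget already has 0, so the rest are out.
Suppose Hira ∈ Ops: no assignment then satisfies all the clues, so Hira ∉ Ops.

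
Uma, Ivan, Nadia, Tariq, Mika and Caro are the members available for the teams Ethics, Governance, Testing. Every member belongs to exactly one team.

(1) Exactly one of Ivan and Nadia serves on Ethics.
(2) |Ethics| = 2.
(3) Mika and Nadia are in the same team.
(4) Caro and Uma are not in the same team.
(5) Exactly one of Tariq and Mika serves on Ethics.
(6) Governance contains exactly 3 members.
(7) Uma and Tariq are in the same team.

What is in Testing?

Testing = {Caro}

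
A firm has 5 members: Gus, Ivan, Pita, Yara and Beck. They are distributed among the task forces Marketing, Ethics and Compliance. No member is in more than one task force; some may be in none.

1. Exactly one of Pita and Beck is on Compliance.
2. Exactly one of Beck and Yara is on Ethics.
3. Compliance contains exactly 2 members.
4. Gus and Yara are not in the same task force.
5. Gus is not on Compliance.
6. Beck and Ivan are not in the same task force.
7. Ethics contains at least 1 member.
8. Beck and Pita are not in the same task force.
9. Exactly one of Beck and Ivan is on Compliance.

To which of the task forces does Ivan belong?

Ivan: Compliance

From (5): Gus ∉ Compliance.
Suppose Ivan ∈ Marketing: no assignment then satisfies all the clues, so Ivan ∉ Marketing.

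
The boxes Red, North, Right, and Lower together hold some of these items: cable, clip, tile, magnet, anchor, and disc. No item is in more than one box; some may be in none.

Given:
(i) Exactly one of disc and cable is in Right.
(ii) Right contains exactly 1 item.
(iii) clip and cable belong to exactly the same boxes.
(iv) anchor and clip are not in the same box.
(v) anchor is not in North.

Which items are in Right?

Right = {disc}

From (v): anchor ∉ North.
Suppose cable ∈ Right: no assignment then satisfies all the clues, so cable ∉ Right.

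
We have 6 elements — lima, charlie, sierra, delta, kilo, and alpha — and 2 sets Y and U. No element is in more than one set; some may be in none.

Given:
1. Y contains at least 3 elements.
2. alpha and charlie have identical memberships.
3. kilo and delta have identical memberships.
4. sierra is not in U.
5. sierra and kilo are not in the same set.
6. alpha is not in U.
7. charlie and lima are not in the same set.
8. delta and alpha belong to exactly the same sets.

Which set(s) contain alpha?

From (4): sierra ∉ U.
From (6): alpha ∉ U.
(2): charlie matches alpha: charlie ∉ U.
(8): delta matches alpha: delta ∉ U.
(3): kilo matches delta: kilo ∉ U.
Suppose alpha ∉ Y: no assignment then satisfies all the clues, so alpha ∈ Y.

alpha: Y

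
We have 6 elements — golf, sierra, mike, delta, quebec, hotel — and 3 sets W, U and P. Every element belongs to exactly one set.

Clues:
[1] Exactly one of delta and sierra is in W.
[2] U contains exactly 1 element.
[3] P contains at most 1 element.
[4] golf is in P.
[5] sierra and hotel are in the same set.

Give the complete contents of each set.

W = {hotel, mike, quebec, sierra}; U = {delta}; P = {golf}

From (4): golf ∈ P.
(3): P already has 1, so the rest are out.
Suppose sierra ∉ W: no assignment then satisfies all the clues, so sierra ∈ W.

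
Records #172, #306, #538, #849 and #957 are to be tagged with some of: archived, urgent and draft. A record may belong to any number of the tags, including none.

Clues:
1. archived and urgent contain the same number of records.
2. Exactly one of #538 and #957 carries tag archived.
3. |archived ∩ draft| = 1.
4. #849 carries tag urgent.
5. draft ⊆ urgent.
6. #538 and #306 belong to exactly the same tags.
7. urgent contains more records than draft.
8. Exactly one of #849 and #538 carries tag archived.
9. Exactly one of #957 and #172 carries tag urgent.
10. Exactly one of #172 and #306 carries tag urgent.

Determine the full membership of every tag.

archived = {#849, #957}; urgent = {#172, #849}; draft = {#849}

From (4): #849 ∈ urgent.
Suppose #172 ∈ archived: no assignment then satisfies all the clues, so #172 ∉ archived.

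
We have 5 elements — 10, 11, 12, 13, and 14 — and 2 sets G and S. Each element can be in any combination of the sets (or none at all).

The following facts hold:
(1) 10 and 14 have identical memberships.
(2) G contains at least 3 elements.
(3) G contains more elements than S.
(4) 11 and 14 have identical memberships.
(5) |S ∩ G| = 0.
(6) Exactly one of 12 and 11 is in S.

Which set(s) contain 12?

12: S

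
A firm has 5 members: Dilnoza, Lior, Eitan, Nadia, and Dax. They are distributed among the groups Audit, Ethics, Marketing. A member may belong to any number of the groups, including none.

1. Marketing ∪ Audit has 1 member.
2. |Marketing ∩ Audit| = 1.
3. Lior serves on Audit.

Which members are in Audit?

From (3): Lior ∈ Audit.
Suppose Dilnoza ∈ Audit: no assignment then satisfies all the clues, so Dilnoza ∉ Audit.

Audit = {Lior}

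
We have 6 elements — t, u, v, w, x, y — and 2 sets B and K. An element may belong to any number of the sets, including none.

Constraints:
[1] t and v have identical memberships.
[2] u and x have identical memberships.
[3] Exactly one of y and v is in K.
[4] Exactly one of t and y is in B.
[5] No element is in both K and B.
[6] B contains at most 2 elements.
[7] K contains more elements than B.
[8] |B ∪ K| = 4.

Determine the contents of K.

K = {t, v, w}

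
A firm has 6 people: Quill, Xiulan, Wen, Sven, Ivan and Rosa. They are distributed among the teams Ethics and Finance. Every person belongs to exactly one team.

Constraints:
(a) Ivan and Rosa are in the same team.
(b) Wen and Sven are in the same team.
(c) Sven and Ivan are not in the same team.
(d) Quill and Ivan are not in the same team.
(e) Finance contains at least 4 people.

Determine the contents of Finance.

Finance = {Quill, Sven, Wen, Xiulan}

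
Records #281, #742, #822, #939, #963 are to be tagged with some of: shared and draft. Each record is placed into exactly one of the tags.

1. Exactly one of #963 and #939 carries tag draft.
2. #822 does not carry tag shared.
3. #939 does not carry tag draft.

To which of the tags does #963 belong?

#963: draft

From (2): #822 ∉ shared.
From (3): #939 ∉ draft.
(1) (exactly one): #963 ∈ draft.
Only one tag left: #822 ∈ draft.
Only one tag left: #939 ∈ shared.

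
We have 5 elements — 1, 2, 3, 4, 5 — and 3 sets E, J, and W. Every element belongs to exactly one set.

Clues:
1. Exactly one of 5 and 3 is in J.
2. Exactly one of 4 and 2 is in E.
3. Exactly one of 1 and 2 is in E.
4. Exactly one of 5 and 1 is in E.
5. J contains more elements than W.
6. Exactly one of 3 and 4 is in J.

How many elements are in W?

1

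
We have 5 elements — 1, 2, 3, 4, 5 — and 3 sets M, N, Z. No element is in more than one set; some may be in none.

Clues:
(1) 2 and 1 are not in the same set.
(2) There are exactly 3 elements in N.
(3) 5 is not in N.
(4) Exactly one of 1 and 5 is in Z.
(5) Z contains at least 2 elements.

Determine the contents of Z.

Z = {2, 5}

From (3): 5 ∉ N.
Suppose 1 ∈ Z: no assignment then satisfies all the clues, so 1 ∉ Z.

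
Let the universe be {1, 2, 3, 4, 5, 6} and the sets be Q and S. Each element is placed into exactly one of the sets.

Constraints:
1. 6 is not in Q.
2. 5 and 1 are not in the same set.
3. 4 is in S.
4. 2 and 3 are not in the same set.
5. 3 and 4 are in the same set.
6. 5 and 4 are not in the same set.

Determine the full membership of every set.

Q = {2, 5}; S = {1, 3, 4, 6}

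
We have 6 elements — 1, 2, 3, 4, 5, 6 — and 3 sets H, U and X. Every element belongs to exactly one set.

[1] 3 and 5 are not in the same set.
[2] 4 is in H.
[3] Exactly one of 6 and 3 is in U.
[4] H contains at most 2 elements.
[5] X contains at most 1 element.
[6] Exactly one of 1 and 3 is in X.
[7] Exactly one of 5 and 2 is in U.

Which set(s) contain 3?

3: X

From (2): 4 ∈ H.
Suppose 3 ∈ H: no assignment then satisfies all the clues, so 3 ∉ H.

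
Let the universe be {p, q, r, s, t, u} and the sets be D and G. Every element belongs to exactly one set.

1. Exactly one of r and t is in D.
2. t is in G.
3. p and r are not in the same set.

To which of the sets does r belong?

From (2): t ∈ G.
(1) (exactly one): r ∈ D.
(3): p ∉ D.
Only one set left: p ∈ G.

r: D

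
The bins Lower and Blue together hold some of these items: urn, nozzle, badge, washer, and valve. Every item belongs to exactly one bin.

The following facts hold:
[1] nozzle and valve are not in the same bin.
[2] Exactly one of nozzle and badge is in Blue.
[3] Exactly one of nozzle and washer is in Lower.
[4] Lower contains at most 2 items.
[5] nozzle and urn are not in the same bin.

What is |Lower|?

1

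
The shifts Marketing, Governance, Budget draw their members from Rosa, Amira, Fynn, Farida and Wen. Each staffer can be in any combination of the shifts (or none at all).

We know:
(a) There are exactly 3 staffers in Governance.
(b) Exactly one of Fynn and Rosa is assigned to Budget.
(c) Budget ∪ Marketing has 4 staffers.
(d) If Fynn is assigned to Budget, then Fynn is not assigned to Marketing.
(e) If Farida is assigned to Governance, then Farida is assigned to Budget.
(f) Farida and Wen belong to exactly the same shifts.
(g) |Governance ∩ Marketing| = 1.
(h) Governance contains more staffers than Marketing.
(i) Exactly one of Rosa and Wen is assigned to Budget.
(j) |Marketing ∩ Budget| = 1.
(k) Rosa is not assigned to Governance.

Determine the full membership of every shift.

Marketing = {Amira}; Governance = {Amira, Farida, Wen}; Budget = {Amira, Farida, Fynn, Wen}

From (k): Rosa ∉ Governance.
Suppose Rosa ∈ Marketing: no assignment then satisfies all the clues, so Rosa ∉ Marketing.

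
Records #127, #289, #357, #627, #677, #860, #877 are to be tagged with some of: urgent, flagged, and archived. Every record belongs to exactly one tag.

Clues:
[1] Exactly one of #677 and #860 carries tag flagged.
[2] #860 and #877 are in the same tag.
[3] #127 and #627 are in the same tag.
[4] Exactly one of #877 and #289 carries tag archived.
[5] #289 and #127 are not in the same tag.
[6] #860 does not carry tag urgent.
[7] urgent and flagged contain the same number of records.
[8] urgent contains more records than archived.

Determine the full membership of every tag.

urgent = {#127, #627, #677}; flagged = {#357, #860, #877}; archived = {#289}

From (6): #860 ∉ urgent.
(2): #877 matches #860: #877 ∉ urgent.
Suppose #127 ∉ urgent: no assignment then satisfies all the clues, so #127 ∈ urgent.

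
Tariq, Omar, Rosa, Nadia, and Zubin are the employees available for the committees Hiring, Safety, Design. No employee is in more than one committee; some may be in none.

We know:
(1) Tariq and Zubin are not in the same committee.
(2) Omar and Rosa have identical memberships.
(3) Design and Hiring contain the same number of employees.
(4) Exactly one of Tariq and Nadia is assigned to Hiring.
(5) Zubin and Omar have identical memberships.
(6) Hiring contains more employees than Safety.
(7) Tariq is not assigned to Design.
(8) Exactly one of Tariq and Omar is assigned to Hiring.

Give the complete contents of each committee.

Hiring = {Tariq}; Safety = {}; Design = {Nadia}

From (7): Tariq ∉ Design.
Suppose Tariq ∉ Hiring: no assignment then satisfies all the clues, so Tariq ∈ Hiring.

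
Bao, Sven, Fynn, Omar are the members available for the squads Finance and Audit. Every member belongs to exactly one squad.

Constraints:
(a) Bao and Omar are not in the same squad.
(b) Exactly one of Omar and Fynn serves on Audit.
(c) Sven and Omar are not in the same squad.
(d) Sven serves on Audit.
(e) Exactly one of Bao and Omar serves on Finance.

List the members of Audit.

Audit = {Bao, Fynn, Sven}

From (d): Sven ∈ Audit.
(c): Omar ∉ Audit.
Only one squad left: Omar ∈ Finance.
(a): Bao ∉ Finance.
(b) (exactly one): Fynn ∈ Audit.
Only one squad left: Bao ∈ Audit.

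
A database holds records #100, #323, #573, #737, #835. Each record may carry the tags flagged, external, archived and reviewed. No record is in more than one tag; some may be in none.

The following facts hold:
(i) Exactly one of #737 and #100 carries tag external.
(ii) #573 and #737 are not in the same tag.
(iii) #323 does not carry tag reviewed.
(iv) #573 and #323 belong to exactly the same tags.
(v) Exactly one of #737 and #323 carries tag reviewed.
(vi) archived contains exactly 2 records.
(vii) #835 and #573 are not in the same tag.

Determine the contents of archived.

archived = {#323, #573}

From (iii): #323 ∉ reviewed.
(iv): #573 matches #323: #573 ∉ reviewed.
(v) (exactly one): #737 ∈ reviewed.
(i) (exactly one): #100 ∈ external.
Suppose #323 ∉ archived: no assignment then satisfies all the clues, so #323 ∈ archived.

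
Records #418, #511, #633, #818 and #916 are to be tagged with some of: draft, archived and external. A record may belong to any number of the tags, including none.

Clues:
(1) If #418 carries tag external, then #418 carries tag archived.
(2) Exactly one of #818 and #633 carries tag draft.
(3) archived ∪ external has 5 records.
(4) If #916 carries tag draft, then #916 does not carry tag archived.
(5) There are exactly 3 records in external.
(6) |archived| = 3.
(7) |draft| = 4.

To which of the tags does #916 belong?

#916: draft, external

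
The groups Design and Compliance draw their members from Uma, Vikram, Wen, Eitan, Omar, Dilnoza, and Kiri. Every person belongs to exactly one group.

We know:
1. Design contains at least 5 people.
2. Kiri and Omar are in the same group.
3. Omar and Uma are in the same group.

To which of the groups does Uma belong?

Uma: Design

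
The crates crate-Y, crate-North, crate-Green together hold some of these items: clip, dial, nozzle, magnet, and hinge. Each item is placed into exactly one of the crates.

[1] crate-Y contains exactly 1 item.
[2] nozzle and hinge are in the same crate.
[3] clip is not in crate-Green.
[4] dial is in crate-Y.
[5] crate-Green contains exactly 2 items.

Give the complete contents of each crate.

crate-Y = {dial}; crate-North = {clip, magnet}; crate-Green = {hinge, nozzle}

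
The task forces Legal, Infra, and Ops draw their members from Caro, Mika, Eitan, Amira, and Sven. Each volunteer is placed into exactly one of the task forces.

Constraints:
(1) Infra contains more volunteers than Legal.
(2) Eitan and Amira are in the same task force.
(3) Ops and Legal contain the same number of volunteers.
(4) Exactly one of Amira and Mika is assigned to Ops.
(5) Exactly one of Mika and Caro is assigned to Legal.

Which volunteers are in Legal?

Legal = {Caro}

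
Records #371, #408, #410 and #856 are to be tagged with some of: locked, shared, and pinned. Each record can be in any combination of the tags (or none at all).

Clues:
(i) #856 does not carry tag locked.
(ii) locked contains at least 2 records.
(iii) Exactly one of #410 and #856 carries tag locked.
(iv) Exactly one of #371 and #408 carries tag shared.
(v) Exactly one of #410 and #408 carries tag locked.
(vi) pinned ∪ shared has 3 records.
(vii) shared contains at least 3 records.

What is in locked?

locked = {#371, #410}

From (i): #856 ∉ locked.
(iii) (exactly one): #410 ∈ locked.
(v) (exactly one): #408 ∉ locked.
(ii): only 2 candidates remain for locked, so all are in.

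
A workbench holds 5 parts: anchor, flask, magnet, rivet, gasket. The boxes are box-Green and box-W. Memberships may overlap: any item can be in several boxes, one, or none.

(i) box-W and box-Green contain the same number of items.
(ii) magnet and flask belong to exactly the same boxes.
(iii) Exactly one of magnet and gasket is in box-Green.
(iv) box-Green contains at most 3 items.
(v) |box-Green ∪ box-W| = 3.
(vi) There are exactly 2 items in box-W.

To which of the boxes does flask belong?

flask: none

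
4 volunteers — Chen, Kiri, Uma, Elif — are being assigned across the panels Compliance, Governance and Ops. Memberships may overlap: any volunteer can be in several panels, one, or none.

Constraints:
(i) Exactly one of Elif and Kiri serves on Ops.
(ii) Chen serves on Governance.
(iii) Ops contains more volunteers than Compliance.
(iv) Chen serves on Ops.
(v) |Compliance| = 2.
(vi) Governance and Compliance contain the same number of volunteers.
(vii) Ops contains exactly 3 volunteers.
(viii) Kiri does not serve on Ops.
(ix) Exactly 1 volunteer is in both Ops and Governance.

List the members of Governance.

Governance = {Chen, Kiri}

From (ii): Chen ∈ Governance.
From (iv): Chen ∈ Ops.
From (viii): Kiri ∉ Ops.
(i) (exactly one): Elif ∈ Ops.
(vii): only 3 candidates remain for Ops, so all are in.
Suppose Kiri ∉ Governance: no assignment then satisfies all the clues, so Kiri ∈ Governance.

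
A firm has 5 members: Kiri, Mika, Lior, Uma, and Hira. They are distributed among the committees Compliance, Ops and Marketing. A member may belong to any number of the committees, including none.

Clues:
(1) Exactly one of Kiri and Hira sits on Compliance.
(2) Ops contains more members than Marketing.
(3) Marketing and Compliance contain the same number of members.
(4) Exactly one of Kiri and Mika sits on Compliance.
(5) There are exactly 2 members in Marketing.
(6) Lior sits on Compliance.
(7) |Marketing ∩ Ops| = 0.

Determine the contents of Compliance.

Compliance = {Kiri, Lior}

From (6): Lior ∈ Compliance.
Suppose Kiri ∉ Compliance: no assignment then satisfies all the clues, so Kiri ∈ Compliance.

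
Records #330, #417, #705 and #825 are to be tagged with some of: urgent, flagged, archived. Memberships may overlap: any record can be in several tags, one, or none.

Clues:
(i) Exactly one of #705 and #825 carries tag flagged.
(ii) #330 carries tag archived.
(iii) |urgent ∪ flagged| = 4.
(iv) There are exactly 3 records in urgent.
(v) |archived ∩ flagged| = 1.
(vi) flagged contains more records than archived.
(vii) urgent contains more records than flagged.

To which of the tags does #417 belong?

#417: urgent

From (ii): #330 ∈ archived.
Suppose #417 ∉ urgent: no assignment then satisfies all the clues, so #417 ∈ urgent.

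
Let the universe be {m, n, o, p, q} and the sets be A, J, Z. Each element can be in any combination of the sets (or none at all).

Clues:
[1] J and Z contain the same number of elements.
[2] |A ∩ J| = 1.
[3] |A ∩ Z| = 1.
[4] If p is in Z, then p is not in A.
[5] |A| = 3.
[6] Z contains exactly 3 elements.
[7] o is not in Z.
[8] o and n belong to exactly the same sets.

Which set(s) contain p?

From (7): o ∉ Z.
(8): n matches o: n ∉ Z.
(6): only 3 candidates remain for Z, so all are in.
(4): p ∉ A.
Suppose p ∉ J: no assignment then satisfies all the clues, so p ∈ J.

p: J, Z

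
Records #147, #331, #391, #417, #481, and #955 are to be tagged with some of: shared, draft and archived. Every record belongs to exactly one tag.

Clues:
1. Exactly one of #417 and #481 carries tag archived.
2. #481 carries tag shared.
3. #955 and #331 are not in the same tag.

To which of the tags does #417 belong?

From (2): #481 ∈ shared.
(1) (exactly one): #417 ∈ archived.

#417: archived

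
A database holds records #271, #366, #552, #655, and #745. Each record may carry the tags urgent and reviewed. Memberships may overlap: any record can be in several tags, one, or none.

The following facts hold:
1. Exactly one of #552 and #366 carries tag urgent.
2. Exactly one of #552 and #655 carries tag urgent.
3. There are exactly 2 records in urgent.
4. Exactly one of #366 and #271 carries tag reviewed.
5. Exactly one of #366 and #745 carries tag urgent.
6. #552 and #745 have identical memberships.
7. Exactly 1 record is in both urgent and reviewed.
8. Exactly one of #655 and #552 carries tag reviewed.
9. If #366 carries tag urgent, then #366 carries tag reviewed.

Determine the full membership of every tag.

urgent = {#366, #655}; reviewed = {#366, #552, #745}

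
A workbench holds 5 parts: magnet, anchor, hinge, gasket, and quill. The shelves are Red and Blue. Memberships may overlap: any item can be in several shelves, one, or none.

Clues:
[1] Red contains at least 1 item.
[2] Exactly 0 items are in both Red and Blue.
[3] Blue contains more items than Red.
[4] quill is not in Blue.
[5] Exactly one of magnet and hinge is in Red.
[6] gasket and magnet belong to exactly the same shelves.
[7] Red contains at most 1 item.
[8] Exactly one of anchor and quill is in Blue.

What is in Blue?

Blue = {anchor, gasket, magnet}

From (4): quill ∉ Blue.
(8) (exactly one): anchor ∈ Blue.
Suppose magnet ∉ Blue: no assignment then satisfies all the clues, so magnet ∈ Blue.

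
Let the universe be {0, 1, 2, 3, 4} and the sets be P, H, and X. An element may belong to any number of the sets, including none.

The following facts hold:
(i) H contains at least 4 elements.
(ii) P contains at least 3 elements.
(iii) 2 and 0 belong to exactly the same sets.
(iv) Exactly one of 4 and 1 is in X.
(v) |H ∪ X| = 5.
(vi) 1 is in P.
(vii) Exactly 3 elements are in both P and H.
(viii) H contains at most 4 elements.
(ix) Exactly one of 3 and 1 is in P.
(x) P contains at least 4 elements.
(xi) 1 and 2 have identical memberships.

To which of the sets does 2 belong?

2: H, P

From (vi): 1 ∈ P.
(ix) (exactly one): 3 ∉ P.
(x): only 4 candidates remain for P, so all are in.
Suppose 2 ∉ H: no assignment then satisfies all the clues, so 2 ∈ H.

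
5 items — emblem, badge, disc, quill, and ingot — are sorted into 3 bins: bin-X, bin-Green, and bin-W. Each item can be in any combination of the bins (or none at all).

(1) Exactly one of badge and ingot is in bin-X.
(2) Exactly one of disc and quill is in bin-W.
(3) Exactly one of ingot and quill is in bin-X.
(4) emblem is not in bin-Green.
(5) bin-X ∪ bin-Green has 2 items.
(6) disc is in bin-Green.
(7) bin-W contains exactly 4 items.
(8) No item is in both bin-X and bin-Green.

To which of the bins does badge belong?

From (4): emblem ∉ bin-Green.
From (6): disc ∈ bin-Green.
(8) (disjoint): disc ∉ bin-X.
Suppose badge ∈ bin-X: no assignment then satisfies all the clues, so badge ∉ bin-X.

badge: bin-W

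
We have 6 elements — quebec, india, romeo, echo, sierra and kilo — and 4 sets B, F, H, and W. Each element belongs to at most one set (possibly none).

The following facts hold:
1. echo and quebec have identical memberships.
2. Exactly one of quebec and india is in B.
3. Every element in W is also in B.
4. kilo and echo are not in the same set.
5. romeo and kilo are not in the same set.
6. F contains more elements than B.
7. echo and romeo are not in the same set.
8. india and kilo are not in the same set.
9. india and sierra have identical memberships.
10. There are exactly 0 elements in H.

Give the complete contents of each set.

B = {echo, quebec}; F = {india, romeo, sierra}; H = {}; W = {}

(10): H already has 0, so the rest are out.
Suppose quebec ∉ B: no assignment then satisfies all the clues, so quebec ∈ B.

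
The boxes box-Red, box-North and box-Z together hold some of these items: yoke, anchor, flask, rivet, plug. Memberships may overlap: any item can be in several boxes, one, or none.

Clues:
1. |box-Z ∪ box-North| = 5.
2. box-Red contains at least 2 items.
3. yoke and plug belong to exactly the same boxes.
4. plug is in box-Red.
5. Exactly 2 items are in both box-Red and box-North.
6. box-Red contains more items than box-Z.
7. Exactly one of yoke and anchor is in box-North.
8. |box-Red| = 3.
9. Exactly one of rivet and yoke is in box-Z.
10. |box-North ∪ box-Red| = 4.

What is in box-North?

box-North = {flask, plug, yoke}

From (4): plug ∈ box-Red.
(3): yoke matches plug: yoke ∈ box-Red.
Suppose yoke ∉ box-North: no assignment then satisfies all the clues, so yoke ∈ box-North.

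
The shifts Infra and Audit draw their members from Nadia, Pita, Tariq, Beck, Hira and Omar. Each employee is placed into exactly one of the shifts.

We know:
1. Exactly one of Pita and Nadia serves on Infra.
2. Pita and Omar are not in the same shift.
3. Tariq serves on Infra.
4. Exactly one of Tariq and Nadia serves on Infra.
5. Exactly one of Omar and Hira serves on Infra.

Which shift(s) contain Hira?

Hira: Infra

From (3): Tariq ∈ Infra.
(4) (exactly one): Nadia ∉ Infra.
Only one shift left: Nadia ∈ Audit.
(1) (exactly one): Pita ∈ Infra.
(2): Omar ∉ Infra.
(5) (exactly one): Hira ∈ Infra.
Only one shift left: Omar ∈ Audit.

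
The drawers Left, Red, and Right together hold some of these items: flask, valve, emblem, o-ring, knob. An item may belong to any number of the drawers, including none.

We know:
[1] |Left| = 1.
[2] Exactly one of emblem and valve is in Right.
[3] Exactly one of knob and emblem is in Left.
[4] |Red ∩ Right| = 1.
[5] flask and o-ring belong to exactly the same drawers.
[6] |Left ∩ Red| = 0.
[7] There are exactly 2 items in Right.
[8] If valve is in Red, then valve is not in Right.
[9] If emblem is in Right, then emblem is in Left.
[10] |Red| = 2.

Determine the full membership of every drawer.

Left = {emblem}; Red = {knob, valve}; Right = {emblem, knob}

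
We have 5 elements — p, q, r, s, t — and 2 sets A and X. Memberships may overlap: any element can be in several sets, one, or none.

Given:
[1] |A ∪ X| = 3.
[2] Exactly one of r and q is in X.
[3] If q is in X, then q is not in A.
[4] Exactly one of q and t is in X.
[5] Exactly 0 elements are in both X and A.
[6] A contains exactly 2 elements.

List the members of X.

X = {q}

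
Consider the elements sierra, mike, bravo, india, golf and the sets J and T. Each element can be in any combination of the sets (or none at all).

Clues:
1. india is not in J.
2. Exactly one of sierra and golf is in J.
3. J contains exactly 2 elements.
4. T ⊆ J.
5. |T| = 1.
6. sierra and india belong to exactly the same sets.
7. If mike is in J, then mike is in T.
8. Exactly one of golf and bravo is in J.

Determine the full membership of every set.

J = {golf, mike}; T = {mike}

From (1): india ∉ J.
(4) contrapositive: india ∉ T.
(6): sierra matches india: sierra ∉ J.
(6): sierra matches india: sierra ∉ T.
(2) (exactly one): golf ∈ J.
(8) (exactly one): bravo ∉ J.
(3): only 2 candidates remain for J, so all are in.
(4) contrapositive: bravo ∉ T.
(7): mike ∈ T.
(5): T already has 1, so the rest are out.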